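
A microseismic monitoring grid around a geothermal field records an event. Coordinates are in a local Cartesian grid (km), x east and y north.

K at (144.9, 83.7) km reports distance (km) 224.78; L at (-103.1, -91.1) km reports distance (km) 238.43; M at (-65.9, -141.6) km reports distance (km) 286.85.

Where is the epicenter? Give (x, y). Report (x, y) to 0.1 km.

-71.3 km east, 145.2 km north

Circle about each station: (x − 144.9)² + (y − 83.7)² = 224.78²; (x + 103.1)² + (y + 91.1)² = 238.43²; (x + 65.9)² + (y + 141.6)² = 286.85².
Subtracting the K equation from the L and M equations removes the quadratic terms:
-496.0 x − 349.6 y = -15395.70
-421.6 x − 450.6 y = -35365.20
Solving the 2×2 system: x ≈ -71.3, y ≈ 145.2 km.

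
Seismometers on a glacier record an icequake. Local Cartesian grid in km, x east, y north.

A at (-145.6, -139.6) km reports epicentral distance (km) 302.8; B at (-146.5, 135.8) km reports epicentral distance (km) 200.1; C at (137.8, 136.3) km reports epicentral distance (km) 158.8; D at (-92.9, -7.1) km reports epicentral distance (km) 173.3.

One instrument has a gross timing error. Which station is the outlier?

Solve using three stations at a time. Using A, B, D (subtract circle equations pairwise → linear system) gives (x, y) ≈ (48.7, 92.5).
Distances from that point to each station vs reported:
  A: calculated 302.7 vs reported 302.8 → residual 0.1 km
  B: calculated 200.0 vs reported 200.1 → residual 0.1 km
  C: calculated 99.3 vs reported 158.8 → residual 59.5 km
  D: calculated 173.1 vs reported 173.3 → residual 0.2 km
A, B, D are mutually consistent (residuals ≈ 0); C is off by 59.5 km.

C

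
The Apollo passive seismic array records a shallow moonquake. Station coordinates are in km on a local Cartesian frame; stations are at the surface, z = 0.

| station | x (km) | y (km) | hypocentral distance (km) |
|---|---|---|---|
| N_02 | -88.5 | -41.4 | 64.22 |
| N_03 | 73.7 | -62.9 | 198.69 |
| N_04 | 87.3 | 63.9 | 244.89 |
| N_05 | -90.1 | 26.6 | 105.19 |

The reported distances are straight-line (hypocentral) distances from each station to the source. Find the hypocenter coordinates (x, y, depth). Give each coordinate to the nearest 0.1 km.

Each station gives a sphere (x−x_i)² + (y−y_i)² + z² = d_i² (stations at z=0).
Subtracting the N_02 sphere from N_03 and N_04: z² cancels, leaving linear equations in x and y:
324.4 x − 43.0 y = -35511.62
351.6 x + 210.6 y = -53688.61
Solving: x ≈ -117.302, y ≈ -59.095 km (keep extra digits for the depth step; rounded: -117.3, -59.1).
Then from the N_02 sphere: z² = 64.22² − (x + 88.5)² − (y + 41.4)² with x = -117.302, y = -59.095, so z ≈ 54.603 ≈ 54.6 km.

x ≈ -117.3 km, y ≈ -59.1 km, depth ≈ 54.6 km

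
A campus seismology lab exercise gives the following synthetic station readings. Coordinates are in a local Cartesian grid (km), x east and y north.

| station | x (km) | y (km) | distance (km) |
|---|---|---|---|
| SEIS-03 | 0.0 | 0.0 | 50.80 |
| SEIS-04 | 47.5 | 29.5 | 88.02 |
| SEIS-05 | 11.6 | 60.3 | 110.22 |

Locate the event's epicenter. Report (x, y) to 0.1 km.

Circle about each station: x² + y² = 50.80²; (x − 47.5)² + (y − 29.5)² = 88.02²; (x − 11.6)² + (y − 60.3)² = 110.22².
Subtracting the SEIS-03 equation from the SEIS-04 and SEIS-05 equations removes the quadratic terms:
95.0 x + 59.0 y = -2040.38
23.2 x + 120.6 y = -5797.16
Solving the 2×2 system: x ≈ 9.5, y ≈ -49.9 km.
Check against SEIS-03 (with the unrounded x, y): √(x²+y²) = 50.80 ≈ 50.80 km. ✓

x ≈ 9.5 km, y ≈ -49.9 km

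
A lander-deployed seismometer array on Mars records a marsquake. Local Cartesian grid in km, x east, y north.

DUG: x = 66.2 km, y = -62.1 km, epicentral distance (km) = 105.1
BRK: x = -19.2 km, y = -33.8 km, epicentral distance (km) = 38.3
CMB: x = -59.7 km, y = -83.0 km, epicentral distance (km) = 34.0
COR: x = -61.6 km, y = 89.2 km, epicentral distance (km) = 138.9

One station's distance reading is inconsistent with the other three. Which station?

DUG

Solve using three stations at a time. Using BRK, CMB, COR (subtract circle equations pairwise → linear system) gives (x, y) ≈ (-54.1, -49.5).
Distances from that point to each station vs reported:
  DUG: calculated 121.0 vs reported 105.1 → residual 15.9 km
  BRK: calculated 38.3 vs reported 38.3 → residual 0.0 km
  CMB: calculated 34.0 vs reported 34.0 → residual 0.0 km
  COR: calculated 138.9 vs reported 138.9 → residual 0.0 km
BRK, CMB, COR are mutually consistent (residuals ≈ 0); DUG is off by 15.9 km.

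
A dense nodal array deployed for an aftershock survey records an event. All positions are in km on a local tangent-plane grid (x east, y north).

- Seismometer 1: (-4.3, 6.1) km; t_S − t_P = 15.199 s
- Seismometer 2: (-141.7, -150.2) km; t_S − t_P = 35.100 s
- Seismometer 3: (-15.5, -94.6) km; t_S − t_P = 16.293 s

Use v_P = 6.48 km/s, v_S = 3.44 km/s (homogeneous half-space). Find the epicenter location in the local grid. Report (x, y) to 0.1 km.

Distance from S−P lag: d = Δt · v_P v_S / (v_P − v_S) = Δt · (6.48·3.44)/(6.48−3.44) ≈ 7.3326·Δt.
So d_Seismometer 1 = 111.45, d_Seismometer 2 = 257.38, d_Seismometer 3 = 119.47 km.
Circle about each station: (x + 4.3)² + (y − 6.1)² = 111.45²; (x + 141.7)² + (y + 150.2)² = 257.38²; (x + 15.5)² + (y + 94.6)² = 119.47².
Subtracting pairs of circle equations eliminates x²+y² and gives linear equations (the radical axes):
-274.8 x − 312.6 y = -11240.13
-22.4 x − 201.4 y = 7281.73
Solving the 2×2 system: x ≈ 93.9, y ≈ -46.6 km.

93.9 km east, -46.6 km north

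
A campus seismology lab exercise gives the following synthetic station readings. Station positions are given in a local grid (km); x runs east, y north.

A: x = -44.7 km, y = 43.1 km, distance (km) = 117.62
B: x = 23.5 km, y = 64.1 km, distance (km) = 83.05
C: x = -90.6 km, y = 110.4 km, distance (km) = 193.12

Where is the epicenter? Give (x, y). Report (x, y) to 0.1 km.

Circle about each station: (x + 44.7)² + (y − 43.1)² = 117.62²; (x − 23.5)² + (y − 64.1)² = 83.05²; (x + 90.6)² + (y − 110.4)² = 193.12².
Subtracting the A equation from the B and C equations removes the quadratic terms:
136.4 x + 42.0 y = 7742.52
-91.8 x + 134.6 y = -6920.05
Solving the 2×2 system: x ≈ 60.0, y ≈ -10.5 km.
Check against A (with the unrounded x, y): √((x + 44.7)²+(y − 43.1)²) = 117.62 ≈ 117.62 km. ✓

x ≈ 60.0 km, y ≈ -10.5 km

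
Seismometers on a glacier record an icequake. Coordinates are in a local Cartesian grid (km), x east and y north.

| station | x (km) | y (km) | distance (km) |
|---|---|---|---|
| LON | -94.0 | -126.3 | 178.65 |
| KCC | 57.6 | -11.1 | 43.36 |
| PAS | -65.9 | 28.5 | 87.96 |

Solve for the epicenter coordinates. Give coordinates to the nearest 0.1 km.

20.3 km east, 11.0 km north

Circle about each station: (x + 94.0)² + (y + 126.3)² = 178.65²; (x − 57.6)² + (y + 11.1)² = 43.36²; (x + 65.9)² + (y − 28.5)² = 87.96².
Subtracting the LON equation from the KCC and PAS equations removes the quadratic terms:
303.2 x + 230.4 y = 8689.01
56.2 x + 309.6 y = 4546.23
Solving the 2×2 system: x ≈ 20.3, y ≈ 11.0 km.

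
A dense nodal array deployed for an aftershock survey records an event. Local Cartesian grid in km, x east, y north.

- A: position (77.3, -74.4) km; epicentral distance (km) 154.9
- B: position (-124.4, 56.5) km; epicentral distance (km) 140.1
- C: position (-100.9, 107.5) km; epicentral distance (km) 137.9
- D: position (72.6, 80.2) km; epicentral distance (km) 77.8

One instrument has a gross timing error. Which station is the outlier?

Solve using three stations at a time. Using B, C, D (subtract circle equations pairwise → linear system) gives (x, y) ≈ (13.2, 30.0).
Distances from that point to each station vs reported:
  A: calculated 122.5 vs reported 154.9 → residual 32.4 km
  B: calculated 140.1 vs reported 140.1 → residual 0.0 km
  C: calculated 137.9 vs reported 137.9 → residual 0.0 km
  D: calculated 77.8 vs reported 77.8 → residual 0.0 km
B, C, D are mutually consistent (residuals ≈ 0); A is off by 32.4 km.

A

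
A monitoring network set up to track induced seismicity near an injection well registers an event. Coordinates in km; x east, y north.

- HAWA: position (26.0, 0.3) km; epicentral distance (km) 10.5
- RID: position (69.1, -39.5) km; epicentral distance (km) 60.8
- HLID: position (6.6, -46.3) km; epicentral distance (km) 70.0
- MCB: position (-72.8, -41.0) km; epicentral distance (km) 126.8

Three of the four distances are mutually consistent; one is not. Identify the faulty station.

HAWA

Solve using three stations at a time. Using RID, HLID, MCB (subtract circle equations pairwise → linear system) gives (x, y) ≈ (41.2, 14.8).
Distances from that point to each station vs reported:
  HAWA: calculated 21.0 vs reported 10.5 → residual 10.5 km
  RID: calculated 61.1 vs reported 60.8 → residual 0.3 km
  HLID: calculated 70.2 vs reported 70.0 → residual 0.2 km
  MCB: calculated 126.9 vs reported 126.8 → residual 0.1 km
RID, HLID, MCB are mutually consistent (residuals ≈ 0); HAWA is off by 10.5 km.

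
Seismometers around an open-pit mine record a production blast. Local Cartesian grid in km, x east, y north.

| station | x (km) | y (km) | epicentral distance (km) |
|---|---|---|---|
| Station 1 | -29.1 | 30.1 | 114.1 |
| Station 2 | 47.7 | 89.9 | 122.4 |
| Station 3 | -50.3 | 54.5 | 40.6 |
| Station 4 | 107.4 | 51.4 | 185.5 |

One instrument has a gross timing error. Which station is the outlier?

Solve using three stations at a time. Using Station 2, Station 3, Station 4 (subtract circle equations pairwise → linear system) gives (x, y) ≈ (-74.7, 87.0).
Distances from that point to each station vs reported:
  Station 1: calculated 72.9 vs reported 114.1 → residual 41.2 km
  Station 2: calculated 122.4 vs reported 122.4 → residual 0.0 km
  Station 3: calculated 40.6 vs reported 40.6 → residual 0.0 km
  Station 4: calculated 185.5 vs reported 185.5 → residual 0.0 km
Station 2, Station 3, Station 4 are mutually consistent (residuals ≈ 0); Station 1 is off by 41.2 km.

Station 1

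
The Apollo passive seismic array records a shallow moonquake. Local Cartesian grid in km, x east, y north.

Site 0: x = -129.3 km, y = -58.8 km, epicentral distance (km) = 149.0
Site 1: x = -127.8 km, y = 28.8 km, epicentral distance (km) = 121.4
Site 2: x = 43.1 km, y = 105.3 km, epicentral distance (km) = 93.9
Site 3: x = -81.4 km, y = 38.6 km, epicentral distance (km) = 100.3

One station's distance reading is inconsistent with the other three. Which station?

Site 3

Solve using three stations at a time. Using Site 0, Site 1, Site 2 (subtract circle equations pairwise → linear system) gives (x, y) ≈ (-6.4, 25.5).
Distances from that point to each station vs reported:
  Site 0: calculated 149.0 vs reported 149.0 → residual 0.0 km
  Site 1: calculated 121.4 vs reported 121.4 → residual 0.0 km
  Site 2: calculated 93.9 vs reported 93.9 → residual 0.0 km
  Site 3: calculated 76.1 vs reported 100.3 → residual 24.2 km
Site 0, Site 1, Site 2 are mutually consistent (residuals ≈ 0); Site 3 is off by 24.2 km.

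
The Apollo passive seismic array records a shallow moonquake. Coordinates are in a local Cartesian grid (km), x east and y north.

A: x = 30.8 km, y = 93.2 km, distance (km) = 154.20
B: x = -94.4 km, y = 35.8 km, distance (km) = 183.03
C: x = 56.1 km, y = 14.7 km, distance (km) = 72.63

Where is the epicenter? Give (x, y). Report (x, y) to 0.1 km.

Circle about each station: (x − 30.8)² + (y − 93.2)² = 154.20²; (x + 94.4)² + (y − 35.8)² = 183.03²; (x − 56.1)² + (y − 14.7)² = 72.63².
Subtracting pairs of circle equations eliminates x²+y² and gives linear equations (the radical axes):
-250.4 x − 114.8 y = -9164.22
50.6 x − 157.0 y = 12230.94
Solving the 2×2 system: x ≈ 63.0, y ≈ -57.6 km.

x ≈ 63.0 km, y ≈ -57.6 km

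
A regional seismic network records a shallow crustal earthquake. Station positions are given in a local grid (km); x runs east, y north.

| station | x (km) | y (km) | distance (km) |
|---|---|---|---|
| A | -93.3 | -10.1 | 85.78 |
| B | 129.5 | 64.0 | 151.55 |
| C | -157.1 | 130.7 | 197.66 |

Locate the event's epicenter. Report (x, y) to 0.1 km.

Circle about each station: (x + 93.3)² + (y + 10.1)² = 85.78²; (x − 129.5)² + (y − 64.0)² = 151.55²; (x + 157.1)² + (y − 130.7)² = 197.66².
Subtracting pairs of circle equations eliminates x²+y² and gives linear equations (the radical axes):
445.6 x + 148.2 y = -3549.84
-127.6 x + 281.6 y = 1244.73
Solving the 2×2 system: x ≈ -8.2, y ≈ 0.7 km.

-8.2 km east, 0.7 km north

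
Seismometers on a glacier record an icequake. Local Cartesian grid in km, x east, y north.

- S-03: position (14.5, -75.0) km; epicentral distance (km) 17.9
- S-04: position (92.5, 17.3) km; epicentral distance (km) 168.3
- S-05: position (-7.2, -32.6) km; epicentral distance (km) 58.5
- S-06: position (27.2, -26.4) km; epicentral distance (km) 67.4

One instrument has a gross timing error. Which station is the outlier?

Solve using three stations at a time. Using S-03, S-05, S-06 (subtract circle equations pairwise → linear system) gives (x, y) ≈ (4.6, -89.9).
Distances from that point to each station vs reported:
  S-03: calculated 17.9 vs reported 17.9 → residual 0.0 km
  S-04: calculated 138.6 vs reported 168.3 → residual 29.7 km
  S-05: calculated 58.5 vs reported 58.5 → residual 0.0 km
  S-06: calculated 67.4 vs reported 67.4 → residual 0.0 km
S-03, S-05, S-06 are mutually consistent (residuals ≈ 0); S-04 is off by 29.7 km.

S-04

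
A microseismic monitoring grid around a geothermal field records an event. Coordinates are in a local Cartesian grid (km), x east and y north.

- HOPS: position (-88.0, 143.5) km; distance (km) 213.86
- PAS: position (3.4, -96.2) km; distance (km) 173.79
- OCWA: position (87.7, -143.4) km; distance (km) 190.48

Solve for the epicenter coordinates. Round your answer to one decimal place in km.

(102.6, 46.5)

Circle about each station: (x + 88.0)² + (y − 143.5)² = 213.86²; (x − 3.4)² + (y + 96.2)² = 173.79²; (x − 87.7)² + (y + 143.4)² = 190.48².
Subtracting the HOPS equation from the PAS and OCWA equations removes the quadratic terms:
182.8 x − 479.4 y = -3537.11
351.4 x − 573.8 y = 9372.07
Solving the 2×2 system: x ≈ 102.6, y ≈ 46.5 km.
Check against HOPS (with the unrounded x, y): √((x + 88.0)²+(y − 143.5)²) = 213.87 ≈ 213.86 km. ✓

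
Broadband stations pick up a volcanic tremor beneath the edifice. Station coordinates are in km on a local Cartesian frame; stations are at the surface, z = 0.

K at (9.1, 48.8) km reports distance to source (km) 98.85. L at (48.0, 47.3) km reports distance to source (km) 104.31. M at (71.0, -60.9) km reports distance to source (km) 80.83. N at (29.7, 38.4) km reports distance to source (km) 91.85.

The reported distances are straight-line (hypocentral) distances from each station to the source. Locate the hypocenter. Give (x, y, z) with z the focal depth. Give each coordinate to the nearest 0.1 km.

(11.0, -37.2, 48.7)

Each station gives a sphere (x−x_i)² + (y−y_i)² + z² = d_i² (stations at z=0).
Subtracting the K sphere from L and M: z² cancels, leaving linear equations in x and y:
77.8 x − 3.0 y = 967.79
123.8 x − 219.4 y = 9523.39
Solving: x ≈ 11.005, y ≈ -37.197 km (keep extra digits for the depth step; rounded: 11.0, -37.2).
Then from the K sphere: z² = 98.85² − (x − 9.1)² − (y − 48.8)² with x = 11.005, y = -37.197, so z ≈ 48.705 ≈ 48.7 km.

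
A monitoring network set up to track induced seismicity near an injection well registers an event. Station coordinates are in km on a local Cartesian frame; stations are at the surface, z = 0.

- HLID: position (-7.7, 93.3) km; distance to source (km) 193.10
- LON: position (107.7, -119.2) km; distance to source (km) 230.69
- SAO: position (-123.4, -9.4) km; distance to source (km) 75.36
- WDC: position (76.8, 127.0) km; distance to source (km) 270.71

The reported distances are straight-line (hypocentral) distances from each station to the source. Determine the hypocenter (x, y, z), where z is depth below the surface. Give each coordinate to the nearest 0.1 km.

Each station gives a sphere (x−x_i)² + (y−y_i)² + z² = d_i² (stations at z=0).
Subtracting the HLID sphere from LON and SAO: z² cancels, leaving linear equations in x and y:
230.8 x − 425.0 y = 1113.48
-231.4 x − 205.4 y = 38160.22
Solving: x ≈ -109.703, y ≈ -62.195 km (keep extra digits for the depth step; rounded: -109.7, -62.2).
Then from the HLID sphere: z² = 193.10² − (x + 7.7)² − (y − 93.3)² with x = -109.703, y = -62.195, so z ≈ 52.003 ≈ 52.0 km.

(-109.7, -62.2, 52.0)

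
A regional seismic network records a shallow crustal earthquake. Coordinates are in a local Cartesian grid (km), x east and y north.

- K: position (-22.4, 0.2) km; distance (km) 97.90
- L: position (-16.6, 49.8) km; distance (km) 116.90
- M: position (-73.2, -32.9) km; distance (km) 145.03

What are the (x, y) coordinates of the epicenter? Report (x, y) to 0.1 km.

71.7 km east, -26.8 km north

Circle about each station: (x + 22.4)² + (y − 0.2)² = 97.90²; (x + 16.6)² + (y − 49.8)² = 116.90²; (x + 73.2)² + (y + 32.9)² = 145.03².
Subtracting the K equation from the L and M equations removes the quadratic terms:
11.6 x + 99.2 y = -1827.40
-101.6 x − 66.2 y = -5510.44
Solving the 2×2 system: x ≈ 71.7, y ≈ -26.8 km.
Check against K (with the unrounded x, y): √((x + 22.4)²+(y − 0.2)²) = 97.90 ≈ 97.90 km. ✓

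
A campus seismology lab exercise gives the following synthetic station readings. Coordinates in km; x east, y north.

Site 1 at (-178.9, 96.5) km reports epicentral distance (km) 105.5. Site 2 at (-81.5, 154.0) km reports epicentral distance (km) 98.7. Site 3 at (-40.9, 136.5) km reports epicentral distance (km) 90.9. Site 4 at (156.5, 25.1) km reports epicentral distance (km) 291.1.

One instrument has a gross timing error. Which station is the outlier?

Site 4

Solve using three stations at a time. Using Site 1, Site 2, Site 3 (subtract circle equations pairwise → linear system) gives (x, y) ≈ (-81.8, 55.3).
Distances from that point to each station vs reported:
  Site 1: calculated 105.5 vs reported 105.5 → residual 0.0 km
  Site 2: calculated 98.7 vs reported 98.7 → residual 0.0 km
  Site 3: calculated 90.9 vs reported 90.9 → residual 0.0 km
  Site 4: calculated 240.2 vs reported 291.1 → residual 50.9 km
Site 1, Site 2, Site 3 are mutually consistent (residuals ≈ 0); Site 4 is off by 50.9 km.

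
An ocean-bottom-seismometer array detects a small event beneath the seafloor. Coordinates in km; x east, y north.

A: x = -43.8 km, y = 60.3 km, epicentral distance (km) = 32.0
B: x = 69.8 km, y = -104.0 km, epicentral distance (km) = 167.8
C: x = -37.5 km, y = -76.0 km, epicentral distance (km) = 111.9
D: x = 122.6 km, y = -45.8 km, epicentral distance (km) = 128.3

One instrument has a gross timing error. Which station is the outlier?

D

Solve using three stations at a time. Using A, B, C (subtract circle equations pairwise → linear system) gives (x, y) ≈ (-24.1, 35.1).
Distances from that point to each station vs reported:
  A: calculated 32.0 vs reported 32.0 → residual 0.0 km
  B: calculated 167.8 vs reported 167.8 → residual 0.0 km
  C: calculated 111.9 vs reported 111.9 → residual 0.0 km
  D: calculated 167.5 vs reported 128.3 → residual 39.2 km
A, B, C are mutually consistent (residuals ≈ 0); D is off by 39.2 km.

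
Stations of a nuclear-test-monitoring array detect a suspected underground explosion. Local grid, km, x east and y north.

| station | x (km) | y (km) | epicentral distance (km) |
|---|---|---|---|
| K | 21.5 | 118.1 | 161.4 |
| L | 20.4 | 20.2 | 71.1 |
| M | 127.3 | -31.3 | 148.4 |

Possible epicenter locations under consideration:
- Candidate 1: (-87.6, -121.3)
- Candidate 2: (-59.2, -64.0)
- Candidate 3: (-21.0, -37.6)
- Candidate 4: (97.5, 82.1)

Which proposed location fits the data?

For each candidate, compare |candidate − station| to the reported distance:
Candidate 1: residuals K 101.7, L 106.9, M 84.6 → max 106.9 km
Candidate 2: residuals K 37.8, L 44.8, M 40.9 → max 44.8 km
Candidate 3: residuals K 0.0, L 0.0, M 0.0 → max 0.0 km
Candidate 4: residuals K 77.3, L 27.8, M 31.1 → max 77.3 km
Only Candidate 3 has all residuals ≈ 0.

Candidate 3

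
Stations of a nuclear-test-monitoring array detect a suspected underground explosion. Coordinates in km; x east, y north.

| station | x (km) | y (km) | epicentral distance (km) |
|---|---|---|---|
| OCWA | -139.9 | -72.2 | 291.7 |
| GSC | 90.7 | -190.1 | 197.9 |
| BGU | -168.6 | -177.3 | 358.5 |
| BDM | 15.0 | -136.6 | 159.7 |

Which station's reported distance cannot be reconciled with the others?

BDM

Solve using three stations at a time. Using OCWA, GSC, BGU (subtract circle equations pairwise → linear system) gives (x, y) ≈ (142.5, 0.9).
Distances from that point to each station vs reported:
  OCWA: calculated 291.7 vs reported 291.7 → residual 0.0 km
  GSC: calculated 197.8 vs reported 197.9 → residual 0.1 km
  BGU: calculated 358.5 vs reported 358.5 → residual 0.0 km
  BDM: calculated 187.5 vs reported 159.7 → residual 27.8 km
OCWA, GSC, BGU are mutually consistent (residuals ≈ 0); BDM is off by 27.8 km.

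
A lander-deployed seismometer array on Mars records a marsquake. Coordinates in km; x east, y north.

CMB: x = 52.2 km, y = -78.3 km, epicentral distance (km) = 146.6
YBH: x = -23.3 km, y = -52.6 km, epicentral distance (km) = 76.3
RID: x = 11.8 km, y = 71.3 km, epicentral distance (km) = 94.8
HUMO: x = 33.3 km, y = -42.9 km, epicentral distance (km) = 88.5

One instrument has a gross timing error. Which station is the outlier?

HUMO

Solve using three stations at a time. Using CMB, YBH, RID (subtract circle equations pairwise → linear system) gives (x, y) ≈ (-62.7, 12.7).
Distances from that point to each station vs reported:
  CMB: calculated 146.6 vs reported 146.6 → residual 0.0 km
  YBH: calculated 76.3 vs reported 76.3 → residual 0.0 km
  RID: calculated 94.8 vs reported 94.8 → residual 0.0 km
  HUMO: calculated 111.0 vs reported 88.5 → residual 22.5 km
CMB, YBH, RID are mutually consistent (residuals ≈ 0); HUMO is off by 22.5 km.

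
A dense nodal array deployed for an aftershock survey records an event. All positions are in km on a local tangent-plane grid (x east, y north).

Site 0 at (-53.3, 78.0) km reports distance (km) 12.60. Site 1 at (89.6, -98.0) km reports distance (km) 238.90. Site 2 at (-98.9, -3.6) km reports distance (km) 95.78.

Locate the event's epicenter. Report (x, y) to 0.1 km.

Circle about each station: (x + 53.3)² + (y − 78.0)² = 12.60²; (x − 89.6)² + (y + 98.0)² = 238.90²; (x + 98.9)² + (y + 3.6)² = 95.78².
Subtracting pairs of circle equations eliminates x²+y² and gives linear equations (the radical axes):
285.8 x − 352.0 y = -48207.18
-91.2 x − 163.2 y = -8145.77
Solving the 2×2 system: x ≈ -63.5, y ≈ 85.4 km.

(-63.5, 85.4)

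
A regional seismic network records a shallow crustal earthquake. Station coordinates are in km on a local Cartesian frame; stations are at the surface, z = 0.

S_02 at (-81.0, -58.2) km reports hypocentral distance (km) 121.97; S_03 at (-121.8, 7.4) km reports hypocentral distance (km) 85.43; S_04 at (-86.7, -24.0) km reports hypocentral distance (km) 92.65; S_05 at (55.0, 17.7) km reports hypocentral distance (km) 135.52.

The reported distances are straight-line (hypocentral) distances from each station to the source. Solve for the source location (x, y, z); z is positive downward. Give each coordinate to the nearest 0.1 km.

(-67.1, 53.7, 46.5)

Each station gives a sphere (x−x_i)² + (y−y_i)² + z² = d_i² (stations at z=0).
Subtracting the S_02 sphere from S_03 and S_04: z² cancels, leaving linear equations in x and y:
-81.6 x + 131.2 y = 12520.16
-11.4 x + 68.4 y = 4437.31
Solving: x ≈ -67.112, y ≈ 53.688 km (keep extra digits for the depth step; rounded: -67.1, 53.7).
Then from the S_02 sphere: z² = 121.97² − (x + 81.0)² − (y + 58.2)² with x = -67.112, y = 53.688, so z ≈ 46.528 ≈ 46.5 km.
Check against S_05 (with the unrounded solution): distance 135.54 ≈ 135.52 km. ✓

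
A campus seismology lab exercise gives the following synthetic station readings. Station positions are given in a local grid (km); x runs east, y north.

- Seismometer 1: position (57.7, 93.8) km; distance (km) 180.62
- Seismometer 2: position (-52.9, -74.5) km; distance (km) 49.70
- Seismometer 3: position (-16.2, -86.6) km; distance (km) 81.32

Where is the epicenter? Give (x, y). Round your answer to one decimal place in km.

x ≈ -74.2 km, y ≈ -29.6 km

Circle about each station: (x − 57.7)² + (y − 93.8)² = 180.62²; (x + 52.9)² + (y + 74.5)² = 49.70²; (x + 16.2)² + (y + 86.6)² = 81.32².
Subtracting the Seismometer 1 equation from the Seismometer 2 and Seismometer 3 equations removes the quadratic terms:
-221.2 x − 336.6 y = 26374.42
-147.8 x − 360.8 y = 21644.91
Solving the 2×2 system: x ≈ -74.2, y ≈ -29.6 km.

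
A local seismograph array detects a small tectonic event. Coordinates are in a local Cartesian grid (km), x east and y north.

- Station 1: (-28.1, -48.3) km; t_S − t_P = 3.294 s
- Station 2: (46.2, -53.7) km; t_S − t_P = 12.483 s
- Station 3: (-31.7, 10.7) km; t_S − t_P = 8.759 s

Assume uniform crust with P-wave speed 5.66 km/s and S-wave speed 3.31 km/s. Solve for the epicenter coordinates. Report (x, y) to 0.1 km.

(-53.3, -55.7)

Distance from S−P lag: d = Δt · v_P v_S / (v_P − v_S) = Δt · (5.66·3.31)/(5.66−3.31) ≈ 7.9722·Δt.
So d_Station 1 = 26.26, d_Station 2 = 99.52, d_Station 3 = 69.83 km.
Circle about each station: (x + 28.1)² + (y + 48.3)² = 26.26²; (x − 46.2)² + (y + 53.7)² = 99.52²; (x + 31.7)² + (y − 10.7)² = 69.83².
Subtracting pairs of circle equations eliminates x²+y² and gives linear equations (the radical axes):
148.6 x − 10.8 y = -7319.01
-7.2 x + 118.0 y = -6189.76
Solving the 2×2 system: x ≈ -53.3, y ≈ -55.7 km.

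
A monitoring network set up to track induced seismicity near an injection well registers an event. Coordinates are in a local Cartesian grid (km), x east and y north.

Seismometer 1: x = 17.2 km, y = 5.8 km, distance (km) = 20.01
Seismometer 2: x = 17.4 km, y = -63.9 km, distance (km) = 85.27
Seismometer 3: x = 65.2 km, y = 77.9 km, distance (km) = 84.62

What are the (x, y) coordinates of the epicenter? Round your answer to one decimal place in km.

Circle about each station: (x − 17.2)² + (y − 5.8)² = 20.01²; (x − 17.4)² + (y + 63.9)² = 85.27²; (x − 65.2)² + (y − 77.9)² = 84.62².
Subtracting pairs of circle equations eliminates x²+y² and gives linear equations (the radical axes):
0.4 x − 139.4 y = -2814.08
96.0 x + 144.2 y = 3229.83
Solving the 2×2 system: x ≈ 3.3, y ≈ 20.2 km.
Check against Seismometer 1 (with the unrounded x, y): √((x − 17.2)²+(y − 5.8)²) = 20.01 ≈ 20.01 km. ✓

(3.3, 20.2)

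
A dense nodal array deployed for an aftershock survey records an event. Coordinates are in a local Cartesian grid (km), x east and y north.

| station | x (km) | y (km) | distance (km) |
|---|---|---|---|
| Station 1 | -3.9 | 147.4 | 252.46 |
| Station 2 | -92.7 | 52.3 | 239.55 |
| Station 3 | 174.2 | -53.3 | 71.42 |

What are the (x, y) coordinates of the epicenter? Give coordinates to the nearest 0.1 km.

Circle about each station: (x + 3.9)² + (y − 147.4)² = 252.46²; (x + 92.7)² + (y − 52.3)² = 239.55²; (x − 174.2)² + (y + 53.3)² = 71.42².
Subtracting the Station 1 equation from the Station 2 and Station 3 equations removes the quadratic terms:
-177.6 x − 190.2 y = -4061.54
356.2 x − 401.4 y = 70079.80
Solving the 2×2 system: x ≈ 107.6, y ≈ -79.1 km.
Check against Station 1 (with the unrounded x, y): √((x + 3.9)²+(y − 147.4)²) = 252.46 ≈ 252.46 km. ✓

107.6 km east, -79.1 km north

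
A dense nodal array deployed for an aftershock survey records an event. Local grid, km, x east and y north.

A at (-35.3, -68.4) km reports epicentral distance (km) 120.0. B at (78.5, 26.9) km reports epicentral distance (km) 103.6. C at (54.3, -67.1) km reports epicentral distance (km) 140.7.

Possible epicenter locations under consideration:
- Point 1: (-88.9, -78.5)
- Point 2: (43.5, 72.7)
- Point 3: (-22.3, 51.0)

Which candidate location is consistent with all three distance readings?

For each candidate, compare |candidate − station| to the reported distance:
Point 1: residuals A 65.5, B 94.2, C 3.0 → max 94.2 km
Point 2: residuals A 41.6, B 46.0, C 0.5 → max 46.0 km
Point 3: residuals A 0.1, B 0.0, C 0.1 → max 0.1 km
Only Point 3 has all residuals ≈ 0.

Point 3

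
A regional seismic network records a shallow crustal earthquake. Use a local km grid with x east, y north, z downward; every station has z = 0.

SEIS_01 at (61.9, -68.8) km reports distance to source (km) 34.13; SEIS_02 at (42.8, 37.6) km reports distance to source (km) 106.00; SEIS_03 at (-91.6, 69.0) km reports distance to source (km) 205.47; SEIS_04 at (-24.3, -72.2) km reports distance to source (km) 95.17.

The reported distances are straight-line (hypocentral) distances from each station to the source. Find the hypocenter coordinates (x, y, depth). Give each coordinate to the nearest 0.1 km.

x ≈ 64.2 km, y ≈ -60.8 km, depth ≈ 33.1 km

Each station gives a sphere (x−x_i)² + (y−y_i)² + z² = d_i² (stations at z=0).
Subtracting the SEIS_01 sphere from SEIS_02 and SEIS_03: z² cancels, leaving linear equations in x and y:
-38.2 x + 212.8 y = -15390.59
-307.0 x + 275.6 y = -36466.55
Solving: x ≈ 64.203, y ≈ -60.799 km (keep extra digits for the depth step; rounded: 64.2, -60.8).
Then from the SEIS_01 sphere: z² = 34.13² − (x − 61.9)² − (y + 68.8)² with x = 64.203, y = -60.799, so z ≈ 33.099 ≈ 33.1 km.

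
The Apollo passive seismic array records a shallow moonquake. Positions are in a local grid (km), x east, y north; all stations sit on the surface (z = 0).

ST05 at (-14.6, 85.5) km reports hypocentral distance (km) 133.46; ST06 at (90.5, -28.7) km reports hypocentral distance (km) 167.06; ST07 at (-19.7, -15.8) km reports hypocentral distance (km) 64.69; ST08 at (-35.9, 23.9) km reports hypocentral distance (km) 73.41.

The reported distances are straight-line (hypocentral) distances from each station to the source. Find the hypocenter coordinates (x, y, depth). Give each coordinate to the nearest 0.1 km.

Each station gives a sphere (x−x_i)² + (y−y_i)² + z² = d_i² (stations at z=0).
Subtracting the ST05 sphere from ST06 and ST07: z² cancels, leaving linear equations in x and y:
210.2 x − 228.4 y = -8606.94
-10.2 x − 202.6 y = 6741.10
Solving: x ≈ -73.101, y ≈ -29.593 km (keep extra digits for the depth step; rounded: -73.1, -29.6).
Then from the ST05 sphere: z² = 133.46² − (x + 14.6)² − (y − 85.5)² with x = -73.101, y = -29.593, so z ≈ 33.805 ≈ 33.8 km.

(-73.1, -29.6, 33.8)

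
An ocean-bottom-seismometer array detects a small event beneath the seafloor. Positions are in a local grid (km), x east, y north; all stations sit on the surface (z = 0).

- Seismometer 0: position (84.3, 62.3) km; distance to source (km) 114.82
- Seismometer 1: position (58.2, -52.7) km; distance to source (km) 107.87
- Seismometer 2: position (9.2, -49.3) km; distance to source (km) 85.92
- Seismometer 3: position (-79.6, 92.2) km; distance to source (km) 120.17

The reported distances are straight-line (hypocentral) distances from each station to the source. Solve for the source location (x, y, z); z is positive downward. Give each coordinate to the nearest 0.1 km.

Each station gives a sphere (x−x_i)² + (y−y_i)² + z² = d_i² (stations at z=0).
Subtracting the Seismometer 0 sphere from Seismometer 1 and Seismometer 2: z² cancels, leaving linear equations in x and y:
-52.2 x − 230.0 y = -3275.55
-150.2 x − 223.2 y = -2671.26
Solving: x ≈ -5.098, y ≈ 15.399 km (keep extra digits for the depth step; rounded: -5.1, 15.4).
Then from the Seismometer 0 sphere: z² = 114.82² − (x − 84.3)² − (y − 62.3)² with x = -5.098, y = 15.399, so z ≈ 54.699 ≈ 54.7 km.

(-5.1, 15.4, 54.7)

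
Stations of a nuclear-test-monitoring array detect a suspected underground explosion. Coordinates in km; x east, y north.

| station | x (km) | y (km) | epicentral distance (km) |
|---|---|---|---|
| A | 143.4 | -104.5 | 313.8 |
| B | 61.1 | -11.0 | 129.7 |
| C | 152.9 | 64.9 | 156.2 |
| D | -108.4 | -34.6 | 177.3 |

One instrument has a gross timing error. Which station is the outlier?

Solve using three stations at a time. Using B, C, D (subtract circle equations pairwise → linear system) gives (x, y) ≈ (1.8, 104.3).
Distances from that point to each station vs reported:
  A: calculated 252.3 vs reported 313.8 → residual 61.5 km
  B: calculated 129.7 vs reported 129.7 → residual 0.0 km
  C: calculated 156.2 vs reported 156.2 → residual 0.0 km
  D: calculated 177.3 vs reported 177.3 → residual 0.0 km
B, C, D are mutually consistent (residuals ≈ 0); A is off by 61.5 km.

A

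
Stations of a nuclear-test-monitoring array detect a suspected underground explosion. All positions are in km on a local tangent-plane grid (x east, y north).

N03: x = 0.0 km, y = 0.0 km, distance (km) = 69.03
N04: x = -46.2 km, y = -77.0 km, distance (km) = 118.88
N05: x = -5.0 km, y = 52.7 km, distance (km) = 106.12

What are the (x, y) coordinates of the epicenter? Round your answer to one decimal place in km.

Circle about each station: x² + y² = 69.03²; (x + 46.2)² + (y + 77.0)² = 118.88²; (x + 5.0)² + (y − 52.7)² = 106.12².
Subtracting pairs of circle equations eliminates x²+y² and gives linear equations (the radical axes):
-92.4 x − 154.0 y = -1303.87
-10.0 x + 105.4 y = -3694.02
Solving the 2×2 system: x ≈ 62.6, y ≈ -29.1 km.

x ≈ 62.6 km, y ≈ -29.1 km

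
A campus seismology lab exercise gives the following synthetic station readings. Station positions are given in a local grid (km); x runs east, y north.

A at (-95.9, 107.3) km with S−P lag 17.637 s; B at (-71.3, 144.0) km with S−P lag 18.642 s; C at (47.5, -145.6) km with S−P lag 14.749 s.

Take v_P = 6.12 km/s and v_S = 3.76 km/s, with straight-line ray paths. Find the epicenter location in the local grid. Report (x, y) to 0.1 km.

Distance from S−P lag: d = Δt · v_P v_S / (v_P − v_S) = Δt · (6.12·3.76)/(6.12−3.76) ≈ 9.7505·Δt.
So d_A = 171.97, d_B = 181.77, d_C = 143.81 km.
Circle about each station: (x + 95.9)² + (y − 107.3)² = 171.97²; (x + 71.3)² + (y − 144.0)² = 181.77²; (x − 47.5)² + (y + 145.6)² = 143.81².
Subtracting pairs of circle equations eliminates x²+y² and gives linear equations (the radical axes):
49.2 x + 73.4 y = 1642.94
286.8 x − 505.8 y = 11637.87
Solving the 2×2 system: x ≈ 36.7, y ≈ -2.2 km.
Check against A (with the unrounded x, y): √((x + 95.9)²+(y − 107.3)²) = 171.96 ≈ 171.97 km. ✓

x ≈ 36.7 km, y ≈ -2.2 km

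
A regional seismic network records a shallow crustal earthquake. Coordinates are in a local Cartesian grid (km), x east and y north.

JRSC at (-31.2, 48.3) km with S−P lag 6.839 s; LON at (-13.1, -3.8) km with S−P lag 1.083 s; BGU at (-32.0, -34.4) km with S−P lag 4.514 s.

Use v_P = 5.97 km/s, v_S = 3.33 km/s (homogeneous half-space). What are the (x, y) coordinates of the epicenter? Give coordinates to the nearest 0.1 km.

-21.1 km east, -2.2 km north

Distance from S−P lag: d = Δt · v_P v_S / (v_P − v_S) = Δt · (5.97·3.33)/(5.97−3.33) ≈ 7.5303·Δt.
So d_JRSC = 51.50, d_LON = 8.16, d_BGU = 33.99 km.
Circle about each station: (x + 31.2)² + (y − 48.3)² = 51.50²; (x + 13.1)² + (y + 3.8)² = 8.16²; (x + 32.0)² + (y + 34.4)² = 33.99².
Subtracting pairs of circle equations eliminates x²+y² and gives linear equations (the radical axes):
36.2 x − 104.2 y = -534.62
-1.6 x − 165.4 y = 397.96
Solving the 2×2 system: x ≈ -21.1, y ≈ -2.2 km.
Check against JRSC (with the unrounded x, y): √((x + 31.2)²+(y − 48.3)²) = 51.50 ≈ 51.50 km. ✓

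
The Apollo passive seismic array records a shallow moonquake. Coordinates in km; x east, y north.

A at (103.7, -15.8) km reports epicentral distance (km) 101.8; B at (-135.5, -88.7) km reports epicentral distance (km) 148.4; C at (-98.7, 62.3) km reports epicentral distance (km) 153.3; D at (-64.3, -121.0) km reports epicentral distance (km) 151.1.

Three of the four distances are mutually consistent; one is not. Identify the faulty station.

D

Solve using three stations at a time. Using A, B, C (subtract circle equations pairwise → linear system) gives (x, y) ≈ (7.3, -48.4).
Distances from that point to each station vs reported:
  A: calculated 101.8 vs reported 101.8 → residual 0.0 km
  B: calculated 148.4 vs reported 148.4 → residual 0.0 km
  C: calculated 153.3 vs reported 153.3 → residual 0.0 km
  D: calculated 102.0 vs reported 151.1 → residual 49.1 km
A, B, C are mutually consistent (residuals ≈ 0); D is off by 49.1 km.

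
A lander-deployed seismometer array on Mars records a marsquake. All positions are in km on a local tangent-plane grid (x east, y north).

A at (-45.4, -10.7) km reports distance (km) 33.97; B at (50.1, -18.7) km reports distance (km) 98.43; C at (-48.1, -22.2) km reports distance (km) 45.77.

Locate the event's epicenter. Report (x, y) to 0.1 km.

-39.2 km east, 22.7 km north

Circle about each station: (x + 45.4)² + (y + 10.7)² = 33.97²; (x − 50.1)² + (y + 18.7)² = 98.43²; (x + 48.1)² + (y + 22.2)² = 45.77².
Subtracting the A equation from the B and C equations removes the quadratic terms:
191.0 x − 16.0 y = -7850.45
-5.4 x − 23.0 y = -310.13
Solving the 2×2 system: x ≈ -39.2, y ≈ 22.7 km.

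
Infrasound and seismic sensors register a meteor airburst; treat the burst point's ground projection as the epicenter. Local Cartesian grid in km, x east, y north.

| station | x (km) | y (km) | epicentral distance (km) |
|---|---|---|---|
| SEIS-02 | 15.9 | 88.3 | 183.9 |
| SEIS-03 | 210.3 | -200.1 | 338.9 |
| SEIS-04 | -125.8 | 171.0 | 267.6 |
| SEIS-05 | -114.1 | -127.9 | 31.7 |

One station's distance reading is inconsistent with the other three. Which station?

Solve using three stations at a time. Using SEIS-03, SEIS-04, SEIS-05 (subtract circle equations pairwise → linear system) gives (x, y) ≈ (-112.3, -96.3).
Distances from that point to each station vs reported:
  SEIS-02: calculated 224.7 vs reported 183.9 → residual 40.8 km
  SEIS-03: calculated 338.9 vs reported 338.9 → residual 0.0 km
  SEIS-04: calculated 267.6 vs reported 267.6 → residual 0.0 km
  SEIS-05: calculated 31.7 vs reported 31.7 → residual 0.0 km
SEIS-03, SEIS-04, SEIS-05 are mutually consistent (residuals ≈ 0); SEIS-02 is off by 40.8 km.

SEIS-02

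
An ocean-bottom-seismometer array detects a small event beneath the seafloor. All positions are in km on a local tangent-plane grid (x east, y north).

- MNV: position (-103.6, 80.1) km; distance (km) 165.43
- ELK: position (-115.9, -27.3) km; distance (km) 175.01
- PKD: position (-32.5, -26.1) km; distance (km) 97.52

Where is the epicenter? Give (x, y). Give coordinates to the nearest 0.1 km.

Circle about each station: (x + 103.6)² + (y − 80.1)² = 165.43²; (x + 115.9)² + (y + 27.3)² = 175.01²; (x + 32.5)² + (y + 26.1)² = 97.52².
Subtracting pairs of circle equations eliminates x²+y² and gives linear equations (the radical axes):
-24.6 x − 214.8 y = -6232.29
142.2 x − 212.4 y = 2445.42
Solving the 2×2 system: x ≈ 51.7, y ≈ 23.1 km.

(51.7, 23.1)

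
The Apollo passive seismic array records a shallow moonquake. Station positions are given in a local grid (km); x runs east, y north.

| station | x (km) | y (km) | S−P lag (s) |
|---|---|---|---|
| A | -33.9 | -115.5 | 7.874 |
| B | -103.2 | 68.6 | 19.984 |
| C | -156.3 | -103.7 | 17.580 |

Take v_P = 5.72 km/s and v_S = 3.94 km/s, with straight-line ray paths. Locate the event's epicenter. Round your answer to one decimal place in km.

Distance from S−P lag: d = Δt · v_P v_S / (v_P − v_S) = Δt · (5.72·3.94)/(5.72−3.94) ≈ 12.6611·Δt.
So d_A = 99.69, d_B = 253.02, d_C = 222.58 km.
Circle about each station: (x + 33.9)² + (y + 115.5)² = 99.69²; (x + 103.2)² + (y − 68.6)² = 253.02²; (x + 156.3)² + (y + 103.7)² = 222.58².
Subtracting pairs of circle equations eliminates x²+y² and gives linear equations (the radical axes):
-138.6 x + 368.2 y = -53214.28
-244.8 x + 23.6 y = -18909.84
Solving the 2×2 system: x ≈ 65.7, y ≈ -119.8 km.

65.7 km east, -119.8 km north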